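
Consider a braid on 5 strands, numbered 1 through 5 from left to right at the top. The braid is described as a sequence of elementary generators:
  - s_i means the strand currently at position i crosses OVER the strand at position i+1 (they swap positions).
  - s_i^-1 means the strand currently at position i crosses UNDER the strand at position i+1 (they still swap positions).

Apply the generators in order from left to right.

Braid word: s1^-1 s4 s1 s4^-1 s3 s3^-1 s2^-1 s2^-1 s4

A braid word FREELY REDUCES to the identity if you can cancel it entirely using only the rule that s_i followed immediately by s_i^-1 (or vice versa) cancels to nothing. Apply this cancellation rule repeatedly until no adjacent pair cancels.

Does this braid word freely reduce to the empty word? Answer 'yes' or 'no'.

Gen 1 (s1^-1): push. Stack: [s1^-1]
Gen 2 (s4): push. Stack: [s1^-1 s4]
Gen 3 (s1): push. Stack: [s1^-1 s4 s1]
Gen 4 (s4^-1): push. Stack: [s1^-1 s4 s1 s4^-1]
Gen 5 (s3): push. Stack: [s1^-1 s4 s1 s4^-1 s3]
Gen 6 (s3^-1): cancels prior s3. Stack: [s1^-1 s4 s1 s4^-1]
Gen 7 (s2^-1): push. Stack: [s1^-1 s4 s1 s4^-1 s2^-1]
Gen 8 (s2^-1): push. Stack: [s1^-1 s4 s1 s4^-1 s2^-1 s2^-1]
Gen 9 (s4): push. Stack: [s1^-1 s4 s1 s4^-1 s2^-1 s2^-1 s4]
Reduced word: s1^-1 s4 s1 s4^-1 s2^-1 s2^-1 s4

Answer: no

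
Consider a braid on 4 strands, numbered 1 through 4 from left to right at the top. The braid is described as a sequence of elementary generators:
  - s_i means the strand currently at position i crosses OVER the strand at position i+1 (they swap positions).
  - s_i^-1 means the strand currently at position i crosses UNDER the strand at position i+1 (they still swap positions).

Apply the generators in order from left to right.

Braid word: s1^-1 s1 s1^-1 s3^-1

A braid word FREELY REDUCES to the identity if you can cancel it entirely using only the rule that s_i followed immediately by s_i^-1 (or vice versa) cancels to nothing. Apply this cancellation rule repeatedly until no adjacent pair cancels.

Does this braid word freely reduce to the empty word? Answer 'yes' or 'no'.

Gen 1 (s1^-1): push. Stack: [s1^-1]
Gen 2 (s1): cancels prior s1^-1. Stack: []
Gen 3 (s1^-1): push. Stack: [s1^-1]
Gen 4 (s3^-1): push. Stack: [s1^-1 s3^-1]
Reduced word: s1^-1 s3^-1

Answer: no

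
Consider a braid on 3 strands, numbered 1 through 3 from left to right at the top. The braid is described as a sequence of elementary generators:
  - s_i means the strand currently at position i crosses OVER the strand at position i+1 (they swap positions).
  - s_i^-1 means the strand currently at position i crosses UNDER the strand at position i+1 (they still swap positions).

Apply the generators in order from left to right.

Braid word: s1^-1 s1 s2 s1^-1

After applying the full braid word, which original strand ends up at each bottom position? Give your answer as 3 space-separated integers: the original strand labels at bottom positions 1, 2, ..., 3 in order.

Gen 1 (s1^-1): strand 1 crosses under strand 2. Perm now: [2 1 3]
Gen 2 (s1): strand 2 crosses over strand 1. Perm now: [1 2 3]
Gen 3 (s2): strand 2 crosses over strand 3. Perm now: [1 3 2]
Gen 4 (s1^-1): strand 1 crosses under strand 3. Perm now: [3 1 2]

Answer: 3 1 2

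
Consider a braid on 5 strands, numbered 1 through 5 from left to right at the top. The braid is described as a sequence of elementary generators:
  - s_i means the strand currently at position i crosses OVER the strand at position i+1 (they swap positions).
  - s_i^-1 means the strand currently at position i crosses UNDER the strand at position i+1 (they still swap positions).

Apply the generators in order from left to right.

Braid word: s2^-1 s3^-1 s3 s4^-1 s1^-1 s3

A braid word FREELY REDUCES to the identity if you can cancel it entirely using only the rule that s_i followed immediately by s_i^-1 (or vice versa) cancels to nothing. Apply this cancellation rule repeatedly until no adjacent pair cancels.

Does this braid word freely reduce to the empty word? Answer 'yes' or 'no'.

Answer: no

Derivation:
Gen 1 (s2^-1): push. Stack: [s2^-1]
Gen 2 (s3^-1): push. Stack: [s2^-1 s3^-1]
Gen 3 (s3): cancels prior s3^-1. Stack: [s2^-1]
Gen 4 (s4^-1): push. Stack: [s2^-1 s4^-1]
Gen 5 (s1^-1): push. Stack: [s2^-1 s4^-1 s1^-1]
Gen 6 (s3): push. Stack: [s2^-1 s4^-1 s1^-1 s3]
Reduced word: s2^-1 s4^-1 s1^-1 s3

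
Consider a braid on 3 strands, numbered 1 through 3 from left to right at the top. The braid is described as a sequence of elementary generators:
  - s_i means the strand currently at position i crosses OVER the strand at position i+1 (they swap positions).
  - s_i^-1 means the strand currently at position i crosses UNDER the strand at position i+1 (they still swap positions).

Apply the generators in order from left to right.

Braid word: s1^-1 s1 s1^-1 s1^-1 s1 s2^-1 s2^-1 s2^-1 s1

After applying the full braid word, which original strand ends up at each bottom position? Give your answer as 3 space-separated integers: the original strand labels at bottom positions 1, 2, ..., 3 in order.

Gen 1 (s1^-1): strand 1 crosses under strand 2. Perm now: [2 1 3]
Gen 2 (s1): strand 2 crosses over strand 1. Perm now: [1 2 3]
Gen 3 (s1^-1): strand 1 crosses under strand 2. Perm now: [2 1 3]
Gen 4 (s1^-1): strand 2 crosses under strand 1. Perm now: [1 2 3]
Gen 5 (s1): strand 1 crosses over strand 2. Perm now: [2 1 3]
Gen 6 (s2^-1): strand 1 crosses under strand 3. Perm now: [2 3 1]
Gen 7 (s2^-1): strand 3 crosses under strand 1. Perm now: [2 1 3]
Gen 8 (s2^-1): strand 1 crosses under strand 3. Perm now: [2 3 1]
Gen 9 (s1): strand 2 crosses over strand 3. Perm now: [3 2 1]

Answer: 3 2 1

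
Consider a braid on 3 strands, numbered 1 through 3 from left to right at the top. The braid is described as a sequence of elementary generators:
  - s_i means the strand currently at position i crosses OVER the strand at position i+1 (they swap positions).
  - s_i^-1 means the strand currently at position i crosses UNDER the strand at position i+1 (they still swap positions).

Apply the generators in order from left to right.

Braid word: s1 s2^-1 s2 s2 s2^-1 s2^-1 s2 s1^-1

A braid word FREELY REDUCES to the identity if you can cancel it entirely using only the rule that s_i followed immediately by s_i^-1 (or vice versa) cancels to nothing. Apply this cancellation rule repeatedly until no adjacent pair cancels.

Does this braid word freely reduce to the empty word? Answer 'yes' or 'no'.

Gen 1 (s1): push. Stack: [s1]
Gen 2 (s2^-1): push. Stack: [s1 s2^-1]
Gen 3 (s2): cancels prior s2^-1. Stack: [s1]
Gen 4 (s2): push. Stack: [s1 s2]
Gen 5 (s2^-1): cancels prior s2. Stack: [s1]
Gen 6 (s2^-1): push. Stack: [s1 s2^-1]
Gen 7 (s2): cancels prior s2^-1. Stack: [s1]
Gen 8 (s1^-1): cancels prior s1. Stack: []
Reduced word: (empty)

Answer: yes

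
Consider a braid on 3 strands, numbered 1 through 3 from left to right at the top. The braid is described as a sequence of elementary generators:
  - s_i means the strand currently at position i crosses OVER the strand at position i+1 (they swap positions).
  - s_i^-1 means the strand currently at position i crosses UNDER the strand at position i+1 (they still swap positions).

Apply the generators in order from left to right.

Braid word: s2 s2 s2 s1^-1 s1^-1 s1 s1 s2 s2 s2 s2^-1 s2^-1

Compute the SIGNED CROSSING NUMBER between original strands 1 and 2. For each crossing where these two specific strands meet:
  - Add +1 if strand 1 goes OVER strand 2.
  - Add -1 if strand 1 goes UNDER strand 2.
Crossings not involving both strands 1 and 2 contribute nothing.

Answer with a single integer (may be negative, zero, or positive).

Answer: 0

Derivation:
Gen 1: crossing 2x3. Both 1&2? no. Sum: 0
Gen 2: crossing 3x2. Both 1&2? no. Sum: 0
Gen 3: crossing 2x3. Both 1&2? no. Sum: 0
Gen 4: crossing 1x3. Both 1&2? no. Sum: 0
Gen 5: crossing 3x1. Both 1&2? no. Sum: 0
Gen 6: crossing 1x3. Both 1&2? no. Sum: 0
Gen 7: crossing 3x1. Both 1&2? no. Sum: 0
Gen 8: crossing 3x2. Both 1&2? no. Sum: 0
Gen 9: crossing 2x3. Both 1&2? no. Sum: 0
Gen 10: crossing 3x2. Both 1&2? no. Sum: 0
Gen 11: crossing 2x3. Both 1&2? no. Sum: 0
Gen 12: crossing 3x2. Both 1&2? no. Sum: 0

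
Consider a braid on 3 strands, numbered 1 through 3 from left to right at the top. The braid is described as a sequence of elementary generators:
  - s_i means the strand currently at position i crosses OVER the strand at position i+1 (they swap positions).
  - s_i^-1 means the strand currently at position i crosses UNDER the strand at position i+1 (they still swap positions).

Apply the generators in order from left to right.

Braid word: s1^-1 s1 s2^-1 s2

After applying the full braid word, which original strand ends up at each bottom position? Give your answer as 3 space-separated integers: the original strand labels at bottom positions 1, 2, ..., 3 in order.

Answer: 1 2 3

Derivation:
Gen 1 (s1^-1): strand 1 crosses under strand 2. Perm now: [2 1 3]
Gen 2 (s1): strand 2 crosses over strand 1. Perm now: [1 2 3]
Gen 3 (s2^-1): strand 2 crosses under strand 3. Perm now: [1 3 2]
Gen 4 (s2): strand 3 crosses over strand 2. Perm now: [1 2 3]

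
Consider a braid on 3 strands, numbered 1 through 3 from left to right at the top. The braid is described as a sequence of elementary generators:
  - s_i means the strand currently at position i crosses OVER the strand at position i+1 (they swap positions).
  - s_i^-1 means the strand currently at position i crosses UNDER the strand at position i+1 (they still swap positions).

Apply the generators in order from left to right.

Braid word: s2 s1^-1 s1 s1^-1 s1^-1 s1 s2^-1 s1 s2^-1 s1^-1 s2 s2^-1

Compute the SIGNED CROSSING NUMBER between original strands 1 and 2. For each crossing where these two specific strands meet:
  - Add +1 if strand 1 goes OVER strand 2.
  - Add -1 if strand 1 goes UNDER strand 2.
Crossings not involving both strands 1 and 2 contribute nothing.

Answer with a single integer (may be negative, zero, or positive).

Answer: 0

Derivation:
Gen 1: crossing 2x3. Both 1&2? no. Sum: 0
Gen 2: crossing 1x3. Both 1&2? no. Sum: 0
Gen 3: crossing 3x1. Both 1&2? no. Sum: 0
Gen 4: crossing 1x3. Both 1&2? no. Sum: 0
Gen 5: crossing 3x1. Both 1&2? no. Sum: 0
Gen 6: crossing 1x3. Both 1&2? no. Sum: 0
Gen 7: 1 under 2. Both 1&2? yes. Contrib: -1. Sum: -1
Gen 8: crossing 3x2. Both 1&2? no. Sum: -1
Gen 9: crossing 3x1. Both 1&2? no. Sum: -1
Gen 10: 2 under 1. Both 1&2? yes. Contrib: +1. Sum: 0
Gen 11: crossing 2x3. Both 1&2? no. Sum: 0
Gen 12: crossing 3x2. Both 1&2? no. Sum: 0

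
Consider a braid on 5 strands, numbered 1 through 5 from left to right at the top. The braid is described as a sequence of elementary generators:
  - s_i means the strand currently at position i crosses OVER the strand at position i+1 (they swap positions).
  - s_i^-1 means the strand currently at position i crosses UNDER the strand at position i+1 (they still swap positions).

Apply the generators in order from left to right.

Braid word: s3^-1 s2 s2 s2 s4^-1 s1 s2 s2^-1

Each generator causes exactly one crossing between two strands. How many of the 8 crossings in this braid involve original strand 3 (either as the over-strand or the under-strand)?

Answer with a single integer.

Gen 1: crossing 3x4. Involves strand 3? yes. Count so far: 1
Gen 2: crossing 2x4. Involves strand 3? no. Count so far: 1
Gen 3: crossing 4x2. Involves strand 3? no. Count so far: 1
Gen 4: crossing 2x4. Involves strand 3? no. Count so far: 1
Gen 5: crossing 3x5. Involves strand 3? yes. Count so far: 2
Gen 6: crossing 1x4. Involves strand 3? no. Count so far: 2
Gen 7: crossing 1x2. Involves strand 3? no. Count so far: 2
Gen 8: crossing 2x1. Involves strand 3? no. Count so far: 2

Answer: 2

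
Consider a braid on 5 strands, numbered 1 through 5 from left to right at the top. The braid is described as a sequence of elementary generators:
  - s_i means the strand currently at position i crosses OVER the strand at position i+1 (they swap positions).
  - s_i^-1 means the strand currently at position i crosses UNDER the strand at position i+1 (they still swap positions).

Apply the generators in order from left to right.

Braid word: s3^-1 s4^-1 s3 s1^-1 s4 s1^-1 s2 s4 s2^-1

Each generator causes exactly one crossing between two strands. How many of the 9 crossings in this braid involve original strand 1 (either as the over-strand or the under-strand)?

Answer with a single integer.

Answer: 2

Derivation:
Gen 1: crossing 3x4. Involves strand 1? no. Count so far: 0
Gen 2: crossing 3x5. Involves strand 1? no. Count so far: 0
Gen 3: crossing 4x5. Involves strand 1? no. Count so far: 0
Gen 4: crossing 1x2. Involves strand 1? yes. Count so far: 1
Gen 5: crossing 4x3. Involves strand 1? no. Count so far: 1
Gen 6: crossing 2x1. Involves strand 1? yes. Count so far: 2
Gen 7: crossing 2x5. Involves strand 1? no. Count so far: 2
Gen 8: crossing 3x4. Involves strand 1? no. Count so far: 2
Gen 9: crossing 5x2. Involves strand 1? no. Count so far: 2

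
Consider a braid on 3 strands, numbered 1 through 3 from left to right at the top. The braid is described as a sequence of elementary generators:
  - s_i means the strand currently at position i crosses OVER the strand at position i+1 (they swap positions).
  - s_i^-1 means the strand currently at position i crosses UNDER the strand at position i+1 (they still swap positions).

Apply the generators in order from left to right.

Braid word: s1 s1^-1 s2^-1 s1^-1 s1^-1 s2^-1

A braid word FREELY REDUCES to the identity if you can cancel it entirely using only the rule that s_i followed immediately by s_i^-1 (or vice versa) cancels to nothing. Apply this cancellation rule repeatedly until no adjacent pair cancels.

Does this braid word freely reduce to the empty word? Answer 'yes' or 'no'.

Answer: no

Derivation:
Gen 1 (s1): push. Stack: [s1]
Gen 2 (s1^-1): cancels prior s1. Stack: []
Gen 3 (s2^-1): push. Stack: [s2^-1]
Gen 4 (s1^-1): push. Stack: [s2^-1 s1^-1]
Gen 5 (s1^-1): push. Stack: [s2^-1 s1^-1 s1^-1]
Gen 6 (s2^-1): push. Stack: [s2^-1 s1^-1 s1^-1 s2^-1]
Reduced word: s2^-1 s1^-1 s1^-1 s2^-1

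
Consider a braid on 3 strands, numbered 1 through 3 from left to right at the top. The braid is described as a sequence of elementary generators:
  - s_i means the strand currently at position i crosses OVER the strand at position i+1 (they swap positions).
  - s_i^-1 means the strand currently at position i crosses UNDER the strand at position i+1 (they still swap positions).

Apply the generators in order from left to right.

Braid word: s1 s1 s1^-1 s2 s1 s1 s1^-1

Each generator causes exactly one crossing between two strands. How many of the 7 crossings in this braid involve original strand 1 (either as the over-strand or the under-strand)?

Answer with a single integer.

Answer: 4

Derivation:
Gen 1: crossing 1x2. Involves strand 1? yes. Count so far: 1
Gen 2: crossing 2x1. Involves strand 1? yes. Count so far: 2
Gen 3: crossing 1x2. Involves strand 1? yes. Count so far: 3
Gen 4: crossing 1x3. Involves strand 1? yes. Count so far: 4
Gen 5: crossing 2x3. Involves strand 1? no. Count so far: 4
Gen 6: crossing 3x2. Involves strand 1? no. Count so far: 4
Gen 7: crossing 2x3. Involves strand 1? no. Count so far: 4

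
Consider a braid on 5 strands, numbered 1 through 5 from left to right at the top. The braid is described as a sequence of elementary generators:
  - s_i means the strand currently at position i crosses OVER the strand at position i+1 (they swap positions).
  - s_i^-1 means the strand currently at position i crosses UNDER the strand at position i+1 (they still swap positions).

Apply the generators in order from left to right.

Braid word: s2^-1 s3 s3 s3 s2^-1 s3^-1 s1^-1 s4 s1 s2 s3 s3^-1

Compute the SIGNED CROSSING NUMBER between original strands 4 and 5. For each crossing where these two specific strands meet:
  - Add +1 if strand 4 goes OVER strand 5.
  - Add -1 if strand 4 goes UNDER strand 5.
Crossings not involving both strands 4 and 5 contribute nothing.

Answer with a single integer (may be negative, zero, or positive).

Answer: 2

Derivation:
Gen 1: crossing 2x3. Both 4&5? no. Sum: 0
Gen 2: crossing 2x4. Both 4&5? no. Sum: 0
Gen 3: crossing 4x2. Both 4&5? no. Sum: 0
Gen 4: crossing 2x4. Both 4&5? no. Sum: 0
Gen 5: crossing 3x4. Both 4&5? no. Sum: 0
Gen 6: crossing 3x2. Both 4&5? no. Sum: 0
Gen 7: crossing 1x4. Both 4&5? no. Sum: 0
Gen 8: crossing 3x5. Both 4&5? no. Sum: 0
Gen 9: crossing 4x1. Both 4&5? no. Sum: 0
Gen 10: crossing 4x2. Both 4&5? no. Sum: 0
Gen 11: 4 over 5. Both 4&5? yes. Contrib: +1. Sum: 1
Gen 12: 5 under 4. Both 4&5? yes. Contrib: +1. Sum: 2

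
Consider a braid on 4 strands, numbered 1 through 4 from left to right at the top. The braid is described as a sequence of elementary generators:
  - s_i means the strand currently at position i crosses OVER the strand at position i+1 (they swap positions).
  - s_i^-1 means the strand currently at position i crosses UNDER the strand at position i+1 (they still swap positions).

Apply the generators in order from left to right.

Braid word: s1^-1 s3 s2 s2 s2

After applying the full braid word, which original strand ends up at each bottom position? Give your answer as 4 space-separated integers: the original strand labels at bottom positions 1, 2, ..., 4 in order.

Gen 1 (s1^-1): strand 1 crosses under strand 2. Perm now: [2 1 3 4]
Gen 2 (s3): strand 3 crosses over strand 4. Perm now: [2 1 4 3]
Gen 3 (s2): strand 1 crosses over strand 4. Perm now: [2 4 1 3]
Gen 4 (s2): strand 4 crosses over strand 1. Perm now: [2 1 4 3]
Gen 5 (s2): strand 1 crosses over strand 4. Perm now: [2 4 1 3]

Answer: 2 4 1 3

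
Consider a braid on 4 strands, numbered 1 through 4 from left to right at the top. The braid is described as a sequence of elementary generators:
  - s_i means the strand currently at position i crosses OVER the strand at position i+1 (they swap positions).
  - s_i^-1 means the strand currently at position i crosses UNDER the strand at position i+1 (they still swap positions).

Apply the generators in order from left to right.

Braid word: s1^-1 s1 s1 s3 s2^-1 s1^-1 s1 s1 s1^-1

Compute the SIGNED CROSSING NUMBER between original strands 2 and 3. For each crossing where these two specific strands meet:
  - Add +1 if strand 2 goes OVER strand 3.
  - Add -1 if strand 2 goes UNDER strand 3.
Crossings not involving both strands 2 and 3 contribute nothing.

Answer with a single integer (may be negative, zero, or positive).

Answer: 0

Derivation:
Gen 1: crossing 1x2. Both 2&3? no. Sum: 0
Gen 2: crossing 2x1. Both 2&3? no. Sum: 0
Gen 3: crossing 1x2. Both 2&3? no. Sum: 0
Gen 4: crossing 3x4. Both 2&3? no. Sum: 0
Gen 5: crossing 1x4. Both 2&3? no. Sum: 0
Gen 6: crossing 2x4. Both 2&3? no. Sum: 0
Gen 7: crossing 4x2. Both 2&3? no. Sum: 0
Gen 8: crossing 2x4. Both 2&3? no. Sum: 0
Gen 9: crossing 4x2. Both 2&3? no. Sum: 0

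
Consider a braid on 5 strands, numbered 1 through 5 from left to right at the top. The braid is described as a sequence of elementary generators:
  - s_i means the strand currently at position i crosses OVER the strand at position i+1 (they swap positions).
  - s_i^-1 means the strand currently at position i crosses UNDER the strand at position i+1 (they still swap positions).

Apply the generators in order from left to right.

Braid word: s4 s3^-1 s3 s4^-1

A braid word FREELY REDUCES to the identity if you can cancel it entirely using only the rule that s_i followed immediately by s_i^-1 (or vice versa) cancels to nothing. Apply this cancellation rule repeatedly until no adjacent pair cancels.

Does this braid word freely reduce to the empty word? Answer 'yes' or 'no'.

Answer: yes

Derivation:
Gen 1 (s4): push. Stack: [s4]
Gen 2 (s3^-1): push. Stack: [s4 s3^-1]
Gen 3 (s3): cancels prior s3^-1. Stack: [s4]
Gen 4 (s4^-1): cancels prior s4. Stack: []
Reduced word: (empty)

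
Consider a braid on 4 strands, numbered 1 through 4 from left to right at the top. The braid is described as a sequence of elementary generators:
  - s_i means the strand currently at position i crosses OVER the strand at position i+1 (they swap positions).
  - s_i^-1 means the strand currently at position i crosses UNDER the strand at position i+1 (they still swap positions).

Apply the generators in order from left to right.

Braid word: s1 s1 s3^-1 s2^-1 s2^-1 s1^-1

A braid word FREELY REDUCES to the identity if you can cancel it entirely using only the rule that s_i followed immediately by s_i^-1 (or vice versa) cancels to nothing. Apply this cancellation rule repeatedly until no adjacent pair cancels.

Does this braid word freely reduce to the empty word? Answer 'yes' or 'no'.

Gen 1 (s1): push. Stack: [s1]
Gen 2 (s1): push. Stack: [s1 s1]
Gen 3 (s3^-1): push. Stack: [s1 s1 s3^-1]
Gen 4 (s2^-1): push. Stack: [s1 s1 s3^-1 s2^-1]
Gen 5 (s2^-1): push. Stack: [s1 s1 s3^-1 s2^-1 s2^-1]
Gen 6 (s1^-1): push. Stack: [s1 s1 s3^-1 s2^-1 s2^-1 s1^-1]
Reduced word: s1 s1 s3^-1 s2^-1 s2^-1 s1^-1

Answer: no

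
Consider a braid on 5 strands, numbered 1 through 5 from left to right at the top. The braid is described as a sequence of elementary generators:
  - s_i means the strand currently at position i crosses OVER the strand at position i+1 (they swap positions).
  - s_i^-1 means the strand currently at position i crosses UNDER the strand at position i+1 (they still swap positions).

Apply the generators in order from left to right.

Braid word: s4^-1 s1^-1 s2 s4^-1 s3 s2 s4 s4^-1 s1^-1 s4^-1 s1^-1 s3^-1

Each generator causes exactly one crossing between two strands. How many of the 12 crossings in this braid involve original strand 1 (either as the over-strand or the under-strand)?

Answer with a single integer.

Answer: 6

Derivation:
Gen 1: crossing 4x5. Involves strand 1? no. Count so far: 0
Gen 2: crossing 1x2. Involves strand 1? yes. Count so far: 1
Gen 3: crossing 1x3. Involves strand 1? yes. Count so far: 2
Gen 4: crossing 5x4. Involves strand 1? no. Count so far: 2
Gen 5: crossing 1x4. Involves strand 1? yes. Count so far: 3
Gen 6: crossing 3x4. Involves strand 1? no. Count so far: 3
Gen 7: crossing 1x5. Involves strand 1? yes. Count so far: 4
Gen 8: crossing 5x1. Involves strand 1? yes. Count so far: 5
Gen 9: crossing 2x4. Involves strand 1? no. Count so far: 5
Gen 10: crossing 1x5. Involves strand 1? yes. Count so far: 6
Gen 11: crossing 4x2. Involves strand 1? no. Count so far: 6
Gen 12: crossing 3x5. Involves strand 1? no. Count so far: 6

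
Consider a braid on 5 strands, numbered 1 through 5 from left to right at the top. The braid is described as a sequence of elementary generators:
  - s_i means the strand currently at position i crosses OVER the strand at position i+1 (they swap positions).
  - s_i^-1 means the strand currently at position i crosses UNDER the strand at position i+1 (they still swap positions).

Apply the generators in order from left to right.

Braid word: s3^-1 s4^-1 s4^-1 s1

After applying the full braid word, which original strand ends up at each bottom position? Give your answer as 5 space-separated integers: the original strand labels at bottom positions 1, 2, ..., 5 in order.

Answer: 2 1 4 3 5

Derivation:
Gen 1 (s3^-1): strand 3 crosses under strand 4. Perm now: [1 2 4 3 5]
Gen 2 (s4^-1): strand 3 crosses under strand 5. Perm now: [1 2 4 5 3]
Gen 3 (s4^-1): strand 5 crosses under strand 3. Perm now: [1 2 4 3 5]
Gen 4 (s1): strand 1 crosses over strand 2. Perm now: [2 1 4 3 5]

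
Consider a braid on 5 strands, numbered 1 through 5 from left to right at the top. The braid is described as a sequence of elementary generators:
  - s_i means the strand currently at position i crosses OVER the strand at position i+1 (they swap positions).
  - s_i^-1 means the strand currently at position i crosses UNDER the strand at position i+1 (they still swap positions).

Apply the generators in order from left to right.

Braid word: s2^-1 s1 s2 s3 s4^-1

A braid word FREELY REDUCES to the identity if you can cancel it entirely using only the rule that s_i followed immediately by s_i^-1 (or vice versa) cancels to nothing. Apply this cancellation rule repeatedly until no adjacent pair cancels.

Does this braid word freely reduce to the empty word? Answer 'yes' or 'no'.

Gen 1 (s2^-1): push. Stack: [s2^-1]
Gen 2 (s1): push. Stack: [s2^-1 s1]
Gen 3 (s2): push. Stack: [s2^-1 s1 s2]
Gen 4 (s3): push. Stack: [s2^-1 s1 s2 s3]
Gen 5 (s4^-1): push. Stack: [s2^-1 s1 s2 s3 s4^-1]
Reduced word: s2^-1 s1 s2 s3 s4^-1

Answer: no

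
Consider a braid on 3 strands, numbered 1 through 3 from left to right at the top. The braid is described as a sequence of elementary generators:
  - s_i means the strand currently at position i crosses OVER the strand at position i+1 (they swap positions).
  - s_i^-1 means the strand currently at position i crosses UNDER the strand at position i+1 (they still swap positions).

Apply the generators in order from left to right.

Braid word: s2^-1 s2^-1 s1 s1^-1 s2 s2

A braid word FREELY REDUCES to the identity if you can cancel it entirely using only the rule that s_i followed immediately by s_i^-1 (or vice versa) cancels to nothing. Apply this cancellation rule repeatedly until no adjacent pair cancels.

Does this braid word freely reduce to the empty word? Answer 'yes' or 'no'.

Answer: yes

Derivation:
Gen 1 (s2^-1): push. Stack: [s2^-1]
Gen 2 (s2^-1): push. Stack: [s2^-1 s2^-1]
Gen 3 (s1): push. Stack: [s2^-1 s2^-1 s1]
Gen 4 (s1^-1): cancels prior s1. Stack: [s2^-1 s2^-1]
Gen 5 (s2): cancels prior s2^-1. Stack: [s2^-1]
Gen 6 (s2): cancels prior s2^-1. Stack: []
Reduced word: (empty)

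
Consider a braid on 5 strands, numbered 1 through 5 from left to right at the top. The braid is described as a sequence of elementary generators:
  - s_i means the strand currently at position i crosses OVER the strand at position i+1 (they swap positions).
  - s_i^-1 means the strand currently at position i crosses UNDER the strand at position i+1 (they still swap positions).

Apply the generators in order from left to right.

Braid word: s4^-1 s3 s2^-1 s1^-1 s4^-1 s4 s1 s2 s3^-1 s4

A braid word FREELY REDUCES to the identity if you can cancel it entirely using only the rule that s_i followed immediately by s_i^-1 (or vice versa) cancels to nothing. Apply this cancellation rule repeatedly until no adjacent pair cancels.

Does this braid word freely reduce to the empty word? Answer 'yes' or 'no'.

Answer: yes

Derivation:
Gen 1 (s4^-1): push. Stack: [s4^-1]
Gen 2 (s3): push. Stack: [s4^-1 s3]
Gen 3 (s2^-1): push. Stack: [s4^-1 s3 s2^-1]
Gen 4 (s1^-1): push. Stack: [s4^-1 s3 s2^-1 s1^-1]
Gen 5 (s4^-1): push. Stack: [s4^-1 s3 s2^-1 s1^-1 s4^-1]
Gen 6 (s4): cancels prior s4^-1. Stack: [s4^-1 s3 s2^-1 s1^-1]
Gen 7 (s1): cancels prior s1^-1. Stack: [s4^-1 s3 s2^-1]
Gen 8 (s2): cancels prior s2^-1. Stack: [s4^-1 s3]
Gen 9 (s3^-1): cancels prior s3. Stack: [s4^-1]
Gen 10 (s4): cancels prior s4^-1. Stack: []
Reduced word: (empty)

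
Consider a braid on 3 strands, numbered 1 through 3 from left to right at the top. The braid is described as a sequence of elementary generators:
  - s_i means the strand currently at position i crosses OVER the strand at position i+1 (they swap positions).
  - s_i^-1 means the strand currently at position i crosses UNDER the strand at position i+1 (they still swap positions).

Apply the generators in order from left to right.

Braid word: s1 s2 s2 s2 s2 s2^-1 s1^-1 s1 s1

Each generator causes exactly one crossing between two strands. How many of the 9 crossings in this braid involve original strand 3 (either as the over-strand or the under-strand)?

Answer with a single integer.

Answer: 8

Derivation:
Gen 1: crossing 1x2. Involves strand 3? no. Count so far: 0
Gen 2: crossing 1x3. Involves strand 3? yes. Count so far: 1
Gen 3: crossing 3x1. Involves strand 3? yes. Count so far: 2
Gen 4: crossing 1x3. Involves strand 3? yes. Count so far: 3
Gen 5: crossing 3x1. Involves strand 3? yes. Count so far: 4
Gen 6: crossing 1x3. Involves strand 3? yes. Count so far: 5
Gen 7: crossing 2x3. Involves strand 3? yes. Count so far: 6
Gen 8: crossing 3x2. Involves strand 3? yes. Count so far: 7
Gen 9: crossing 2x3. Involves strand 3? yes. Count so far: 8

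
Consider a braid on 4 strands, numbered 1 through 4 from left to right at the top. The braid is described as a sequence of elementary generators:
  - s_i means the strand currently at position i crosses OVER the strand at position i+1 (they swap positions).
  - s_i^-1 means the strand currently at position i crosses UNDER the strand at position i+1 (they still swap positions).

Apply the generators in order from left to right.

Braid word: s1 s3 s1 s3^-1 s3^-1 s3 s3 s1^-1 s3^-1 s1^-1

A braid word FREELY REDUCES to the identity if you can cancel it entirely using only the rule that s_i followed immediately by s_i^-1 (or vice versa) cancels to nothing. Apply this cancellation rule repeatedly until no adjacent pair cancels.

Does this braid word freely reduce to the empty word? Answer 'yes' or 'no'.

Gen 1 (s1): push. Stack: [s1]
Gen 2 (s3): push. Stack: [s1 s3]
Gen 3 (s1): push. Stack: [s1 s3 s1]
Gen 4 (s3^-1): push. Stack: [s1 s3 s1 s3^-1]
Gen 5 (s3^-1): push. Stack: [s1 s3 s1 s3^-1 s3^-1]
Gen 6 (s3): cancels prior s3^-1. Stack: [s1 s3 s1 s3^-1]
Gen 7 (s3): cancels prior s3^-1. Stack: [s1 s3 s1]
Gen 8 (s1^-1): cancels prior s1. Stack: [s1 s3]
Gen 9 (s3^-1): cancels prior s3. Stack: [s1]
Gen 10 (s1^-1): cancels prior s1. Stack: []
Reduced word: (empty)

Answer: yes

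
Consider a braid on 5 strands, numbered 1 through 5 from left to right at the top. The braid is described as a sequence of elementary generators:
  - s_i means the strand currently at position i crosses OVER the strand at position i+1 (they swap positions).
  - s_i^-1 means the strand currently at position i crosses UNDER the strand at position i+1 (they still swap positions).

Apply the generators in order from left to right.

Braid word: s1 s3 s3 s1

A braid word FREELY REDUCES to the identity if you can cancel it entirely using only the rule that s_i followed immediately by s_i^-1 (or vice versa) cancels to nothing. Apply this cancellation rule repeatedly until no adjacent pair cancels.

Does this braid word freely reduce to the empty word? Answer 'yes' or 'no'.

Gen 1 (s1): push. Stack: [s1]
Gen 2 (s3): push. Stack: [s1 s3]
Gen 3 (s3): push. Stack: [s1 s3 s3]
Gen 4 (s1): push. Stack: [s1 s3 s3 s1]
Reduced word: s1 s3 s3 s1

Answer: no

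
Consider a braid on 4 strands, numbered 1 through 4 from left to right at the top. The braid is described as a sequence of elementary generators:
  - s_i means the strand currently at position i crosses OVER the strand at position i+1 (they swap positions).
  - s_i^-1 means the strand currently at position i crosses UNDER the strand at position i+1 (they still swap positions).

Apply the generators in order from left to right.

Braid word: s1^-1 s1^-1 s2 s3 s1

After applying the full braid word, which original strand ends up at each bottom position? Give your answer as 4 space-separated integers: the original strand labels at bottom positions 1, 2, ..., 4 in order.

Gen 1 (s1^-1): strand 1 crosses under strand 2. Perm now: [2 1 3 4]
Gen 2 (s1^-1): strand 2 crosses under strand 1. Perm now: [1 2 3 4]
Gen 3 (s2): strand 2 crosses over strand 3. Perm now: [1 3 2 4]
Gen 4 (s3): strand 2 crosses over strand 4. Perm now: [1 3 4 2]
Gen 5 (s1): strand 1 crosses over strand 3. Perm now: [3 1 4 2]

Answer: 3 1 4 2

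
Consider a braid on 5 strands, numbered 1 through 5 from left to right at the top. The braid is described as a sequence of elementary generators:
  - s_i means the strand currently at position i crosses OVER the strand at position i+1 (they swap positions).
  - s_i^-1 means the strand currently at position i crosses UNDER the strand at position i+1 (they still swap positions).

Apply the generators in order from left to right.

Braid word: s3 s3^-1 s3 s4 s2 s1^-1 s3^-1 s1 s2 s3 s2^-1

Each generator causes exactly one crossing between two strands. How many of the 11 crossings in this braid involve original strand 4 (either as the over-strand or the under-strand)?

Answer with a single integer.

Answer: 8

Derivation:
Gen 1: crossing 3x4. Involves strand 4? yes. Count so far: 1
Gen 2: crossing 4x3. Involves strand 4? yes. Count so far: 2
Gen 3: crossing 3x4. Involves strand 4? yes. Count so far: 3
Gen 4: crossing 3x5. Involves strand 4? no. Count so far: 3
Gen 5: crossing 2x4. Involves strand 4? yes. Count so far: 4
Gen 6: crossing 1x4. Involves strand 4? yes. Count so far: 5
Gen 7: crossing 2x5. Involves strand 4? no. Count so far: 5
Gen 8: crossing 4x1. Involves strand 4? yes. Count so far: 6
Gen 9: crossing 4x5. Involves strand 4? yes. Count so far: 7
Gen 10: crossing 4x2. Involves strand 4? yes. Count so far: 8
Gen 11: crossing 5x2. Involves strand 4? no. Count so far: 8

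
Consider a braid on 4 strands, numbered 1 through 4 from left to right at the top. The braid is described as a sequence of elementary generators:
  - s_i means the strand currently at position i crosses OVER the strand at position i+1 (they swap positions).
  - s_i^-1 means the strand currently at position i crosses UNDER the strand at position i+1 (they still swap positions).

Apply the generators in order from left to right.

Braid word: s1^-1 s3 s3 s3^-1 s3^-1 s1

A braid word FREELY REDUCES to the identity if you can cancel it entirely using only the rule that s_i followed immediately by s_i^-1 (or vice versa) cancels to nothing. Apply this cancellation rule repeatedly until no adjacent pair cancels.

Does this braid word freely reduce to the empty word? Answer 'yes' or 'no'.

Answer: yes

Derivation:
Gen 1 (s1^-1): push. Stack: [s1^-1]
Gen 2 (s3): push. Stack: [s1^-1 s3]
Gen 3 (s3): push. Stack: [s1^-1 s3 s3]
Gen 4 (s3^-1): cancels prior s3. Stack: [s1^-1 s3]
Gen 5 (s3^-1): cancels prior s3. Stack: [s1^-1]
Gen 6 (s1): cancels prior s1^-1. Stack: []
Reduced word: (empty)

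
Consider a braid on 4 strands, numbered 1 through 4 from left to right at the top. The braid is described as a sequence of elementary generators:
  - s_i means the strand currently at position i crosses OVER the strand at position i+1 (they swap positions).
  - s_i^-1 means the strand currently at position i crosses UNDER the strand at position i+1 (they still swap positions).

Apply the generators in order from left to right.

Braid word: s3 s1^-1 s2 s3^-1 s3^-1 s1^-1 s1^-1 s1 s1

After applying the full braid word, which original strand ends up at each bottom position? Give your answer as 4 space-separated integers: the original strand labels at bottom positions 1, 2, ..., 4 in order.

Answer: 2 4 1 3

Derivation:
Gen 1 (s3): strand 3 crosses over strand 4. Perm now: [1 2 4 3]
Gen 2 (s1^-1): strand 1 crosses under strand 2. Perm now: [2 1 4 3]
Gen 3 (s2): strand 1 crosses over strand 4. Perm now: [2 4 1 3]
Gen 4 (s3^-1): strand 1 crosses under strand 3. Perm now: [2 4 3 1]
Gen 5 (s3^-1): strand 3 crosses under strand 1. Perm now: [2 4 1 3]
Gen 6 (s1^-1): strand 2 crosses under strand 4. Perm now: [4 2 1 3]
Gen 7 (s1^-1): strand 4 crosses under strand 2. Perm now: [2 4 1 3]
Gen 8 (s1): strand 2 crosses over strand 4. Perm now: [4 2 1 3]
Gen 9 (s1): strand 4 crosses over strand 2. Perm now: [2 4 1 3]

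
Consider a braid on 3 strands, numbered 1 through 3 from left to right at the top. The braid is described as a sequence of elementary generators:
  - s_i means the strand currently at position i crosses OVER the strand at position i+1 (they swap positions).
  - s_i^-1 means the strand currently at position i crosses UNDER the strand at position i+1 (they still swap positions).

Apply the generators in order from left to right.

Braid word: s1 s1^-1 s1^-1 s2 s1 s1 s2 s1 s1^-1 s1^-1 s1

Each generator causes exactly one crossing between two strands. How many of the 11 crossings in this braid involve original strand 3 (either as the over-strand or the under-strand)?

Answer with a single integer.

Gen 1: crossing 1x2. Involves strand 3? no. Count so far: 0
Gen 2: crossing 2x1. Involves strand 3? no. Count so far: 0
Gen 3: crossing 1x2. Involves strand 3? no. Count so far: 0
Gen 4: crossing 1x3. Involves strand 3? yes. Count so far: 1
Gen 5: crossing 2x3. Involves strand 3? yes. Count so far: 2
Gen 6: crossing 3x2. Involves strand 3? yes. Count so far: 3
Gen 7: crossing 3x1. Involves strand 3? yes. Count so far: 4
Gen 8: crossing 2x1. Involves strand 3? no. Count so far: 4
Gen 9: crossing 1x2. Involves strand 3? no. Count so far: 4
Gen 10: crossing 2x1. Involves strand 3? no. Count so far: 4
Gen 11: crossing 1x2. Involves strand 3? no. Count so far: 4

Answer: 4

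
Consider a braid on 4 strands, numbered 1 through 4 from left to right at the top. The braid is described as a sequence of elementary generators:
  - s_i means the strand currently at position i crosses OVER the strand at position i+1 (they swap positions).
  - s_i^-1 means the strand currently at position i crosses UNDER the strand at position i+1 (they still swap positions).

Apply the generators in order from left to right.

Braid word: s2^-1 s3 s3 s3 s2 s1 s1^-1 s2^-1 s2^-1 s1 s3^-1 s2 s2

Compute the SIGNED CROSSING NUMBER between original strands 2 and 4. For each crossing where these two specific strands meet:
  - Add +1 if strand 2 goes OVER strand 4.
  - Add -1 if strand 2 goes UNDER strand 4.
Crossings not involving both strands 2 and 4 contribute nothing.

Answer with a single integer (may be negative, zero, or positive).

Gen 1: crossing 2x3. Both 2&4? no. Sum: 0
Gen 2: 2 over 4. Both 2&4? yes. Contrib: +1. Sum: 1
Gen 3: 4 over 2. Both 2&4? yes. Contrib: -1. Sum: 0
Gen 4: 2 over 4. Both 2&4? yes. Contrib: +1. Sum: 1
Gen 5: crossing 3x4. Both 2&4? no. Sum: 1
Gen 6: crossing 1x4. Both 2&4? no. Sum: 1
Gen 7: crossing 4x1. Both 2&4? no. Sum: 1
Gen 8: crossing 4x3. Both 2&4? no. Sum: 1
Gen 9: crossing 3x4. Both 2&4? no. Sum: 1
Gen 10: crossing 1x4. Both 2&4? no. Sum: 1
Gen 11: crossing 3x2. Both 2&4? no. Sum: 1
Gen 12: crossing 1x2. Both 2&4? no. Sum: 1
Gen 13: crossing 2x1. Both 2&4? no. Sum: 1

Answer: 1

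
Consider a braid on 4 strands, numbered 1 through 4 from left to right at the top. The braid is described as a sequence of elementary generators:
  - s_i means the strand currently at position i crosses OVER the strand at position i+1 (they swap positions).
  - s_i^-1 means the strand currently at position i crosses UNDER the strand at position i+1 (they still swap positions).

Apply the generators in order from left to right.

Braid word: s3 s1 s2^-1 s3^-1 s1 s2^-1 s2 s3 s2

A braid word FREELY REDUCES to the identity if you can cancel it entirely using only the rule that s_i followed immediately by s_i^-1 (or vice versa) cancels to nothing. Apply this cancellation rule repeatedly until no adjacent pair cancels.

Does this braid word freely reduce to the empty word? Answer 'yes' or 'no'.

Gen 1 (s3): push. Stack: [s3]
Gen 2 (s1): push. Stack: [s3 s1]
Gen 3 (s2^-1): push. Stack: [s3 s1 s2^-1]
Gen 4 (s3^-1): push. Stack: [s3 s1 s2^-1 s3^-1]
Gen 5 (s1): push. Stack: [s3 s1 s2^-1 s3^-1 s1]
Gen 6 (s2^-1): push. Stack: [s3 s1 s2^-1 s3^-1 s1 s2^-1]
Gen 7 (s2): cancels prior s2^-1. Stack: [s3 s1 s2^-1 s3^-1 s1]
Gen 8 (s3): push. Stack: [s3 s1 s2^-1 s3^-1 s1 s3]
Gen 9 (s2): push. Stack: [s3 s1 s2^-1 s3^-1 s1 s3 s2]
Reduced word: s3 s1 s2^-1 s3^-1 s1 s3 s2

Answer: no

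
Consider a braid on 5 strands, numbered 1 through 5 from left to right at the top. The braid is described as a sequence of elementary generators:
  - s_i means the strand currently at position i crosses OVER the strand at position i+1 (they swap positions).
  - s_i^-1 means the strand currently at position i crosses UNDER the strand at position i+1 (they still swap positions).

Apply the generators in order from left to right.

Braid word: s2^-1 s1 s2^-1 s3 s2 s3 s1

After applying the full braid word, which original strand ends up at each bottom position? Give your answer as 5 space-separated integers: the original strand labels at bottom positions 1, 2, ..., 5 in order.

Gen 1 (s2^-1): strand 2 crosses under strand 3. Perm now: [1 3 2 4 5]
Gen 2 (s1): strand 1 crosses over strand 3. Perm now: [3 1 2 4 5]
Gen 3 (s2^-1): strand 1 crosses under strand 2. Perm now: [3 2 1 4 5]
Gen 4 (s3): strand 1 crosses over strand 4. Perm now: [3 2 4 1 5]
Gen 5 (s2): strand 2 crosses over strand 4. Perm now: [3 4 2 1 5]
Gen 6 (s3): strand 2 crosses over strand 1. Perm now: [3 4 1 2 5]
Gen 7 (s1): strand 3 crosses over strand 4. Perm now: [4 3 1 2 5]

Answer: 4 3 1 2 5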